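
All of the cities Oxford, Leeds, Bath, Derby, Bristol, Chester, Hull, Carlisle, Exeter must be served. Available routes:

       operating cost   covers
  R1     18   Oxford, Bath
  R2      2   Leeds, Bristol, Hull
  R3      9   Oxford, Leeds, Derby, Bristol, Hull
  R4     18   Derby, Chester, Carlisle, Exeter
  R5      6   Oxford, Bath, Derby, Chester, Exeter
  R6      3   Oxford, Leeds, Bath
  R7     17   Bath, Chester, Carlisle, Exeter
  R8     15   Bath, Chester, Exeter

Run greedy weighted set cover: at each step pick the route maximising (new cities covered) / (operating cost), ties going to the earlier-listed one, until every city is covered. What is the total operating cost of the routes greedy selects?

25

Pick 1: R2 adds 3 new (Leeds, Bristol, Hull) at operating cost 2 (ratio 3/2).
Pick 2: R5 adds 5 new (Oxford, Bath, Derby, Chester, Exeter) at operating cost 6 (ratio 5/6).
Pick 3: R7 adds 1 new (Carlisle) at operating cost 17 (ratio 1/17).
Greedy total operating cost: 2 + 6 + 17 = 25. (The true optimum is 23, so greedy overshoots here.)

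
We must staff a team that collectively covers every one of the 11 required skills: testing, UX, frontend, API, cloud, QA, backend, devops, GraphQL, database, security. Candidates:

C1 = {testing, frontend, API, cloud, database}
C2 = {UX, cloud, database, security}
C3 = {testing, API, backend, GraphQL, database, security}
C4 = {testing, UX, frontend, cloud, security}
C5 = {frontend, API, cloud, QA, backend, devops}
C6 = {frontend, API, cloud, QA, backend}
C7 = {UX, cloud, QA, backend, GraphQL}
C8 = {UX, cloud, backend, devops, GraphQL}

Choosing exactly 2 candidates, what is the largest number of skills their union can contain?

10

Choosing C3, C5 covers {testing, frontend, API, cloud, QA, backend, devops, GraphQL, database, security} — 10 skills.
No choice of 2 candidates does better; here UX is left uncovered.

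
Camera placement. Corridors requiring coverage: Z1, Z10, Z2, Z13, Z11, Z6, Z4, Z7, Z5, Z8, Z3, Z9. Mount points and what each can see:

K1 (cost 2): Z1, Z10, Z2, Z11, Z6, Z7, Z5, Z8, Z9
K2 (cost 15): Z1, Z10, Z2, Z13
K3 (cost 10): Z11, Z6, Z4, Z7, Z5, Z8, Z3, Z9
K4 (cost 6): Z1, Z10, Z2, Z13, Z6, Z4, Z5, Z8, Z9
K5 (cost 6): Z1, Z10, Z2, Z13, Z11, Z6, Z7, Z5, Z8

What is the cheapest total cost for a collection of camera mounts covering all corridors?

K3, K4 cover every corridor at cost 10 + 6 = 16.
Any cover uses at least 2 camera mounts; among all covering selections none totals below 16.
Greedy by coverage-per-cost would pick K1, K4, K3 for 18 — worse than the optimum 16.

16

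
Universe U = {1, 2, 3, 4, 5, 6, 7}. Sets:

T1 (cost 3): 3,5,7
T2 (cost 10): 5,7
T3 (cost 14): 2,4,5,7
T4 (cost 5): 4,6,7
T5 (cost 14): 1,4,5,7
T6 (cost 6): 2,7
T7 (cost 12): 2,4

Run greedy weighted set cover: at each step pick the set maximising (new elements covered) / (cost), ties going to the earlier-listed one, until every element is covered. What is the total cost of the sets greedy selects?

28

Pick 1: T1 adds 3 new (3, 5, 7) at cost 3 (ratio 3/3).
Pick 2: T4 adds 2 new (4, 6) at cost 5 (ratio 2/5).
Pick 3: T6 adds 1 new (2) at cost 6 (ratio 1/6).
Pick 4: T5 adds 1 new (1) at cost 14 (ratio 1/14).
Greedy total cost: 3 + 5 + 6 + 14 = 28.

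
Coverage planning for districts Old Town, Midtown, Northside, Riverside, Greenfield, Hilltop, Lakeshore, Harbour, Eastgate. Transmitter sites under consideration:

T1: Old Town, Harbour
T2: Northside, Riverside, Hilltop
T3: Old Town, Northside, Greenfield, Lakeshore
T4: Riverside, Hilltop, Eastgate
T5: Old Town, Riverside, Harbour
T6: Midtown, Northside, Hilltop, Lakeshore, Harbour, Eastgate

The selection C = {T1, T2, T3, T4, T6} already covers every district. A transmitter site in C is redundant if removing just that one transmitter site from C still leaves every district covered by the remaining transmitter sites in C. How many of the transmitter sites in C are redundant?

3

Drop T1: the rest still cover every district — redundant.
Drop T2: the rest still cover every district — redundant.
Drop T3: Greenfield uncovered — not redundant.
Drop T4: the rest still cover every district — redundant.
Drop T6: Midtown uncovered — not redundant.
3 redundant: T1, T2, T4.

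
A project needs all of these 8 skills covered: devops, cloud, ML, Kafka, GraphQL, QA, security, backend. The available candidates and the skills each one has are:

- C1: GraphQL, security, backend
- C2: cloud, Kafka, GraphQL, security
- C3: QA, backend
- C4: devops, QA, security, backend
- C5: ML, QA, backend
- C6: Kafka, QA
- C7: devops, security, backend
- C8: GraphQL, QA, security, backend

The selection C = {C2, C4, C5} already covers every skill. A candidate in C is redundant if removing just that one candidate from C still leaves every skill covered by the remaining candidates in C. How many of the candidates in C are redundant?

0

Drop C2: cloud, Kafka, GraphQL uncovered — not redundant.
Drop C4: devops uncovered — not redundant.
Drop C5: ML uncovered — not redundant.
None of the candidates in C is redundant.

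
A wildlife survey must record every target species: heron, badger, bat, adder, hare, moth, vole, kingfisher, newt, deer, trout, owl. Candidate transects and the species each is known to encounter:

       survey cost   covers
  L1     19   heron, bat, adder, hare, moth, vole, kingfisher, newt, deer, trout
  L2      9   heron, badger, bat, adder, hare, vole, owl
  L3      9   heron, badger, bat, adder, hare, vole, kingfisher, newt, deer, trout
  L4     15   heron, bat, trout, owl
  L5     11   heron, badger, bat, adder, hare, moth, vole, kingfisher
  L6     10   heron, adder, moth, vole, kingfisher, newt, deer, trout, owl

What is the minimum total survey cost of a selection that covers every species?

19

L2, L6 cover every species at survey cost 9 + 10 = 19.
Any cover uses at least 2 transects; among all covering selections none totals below 19.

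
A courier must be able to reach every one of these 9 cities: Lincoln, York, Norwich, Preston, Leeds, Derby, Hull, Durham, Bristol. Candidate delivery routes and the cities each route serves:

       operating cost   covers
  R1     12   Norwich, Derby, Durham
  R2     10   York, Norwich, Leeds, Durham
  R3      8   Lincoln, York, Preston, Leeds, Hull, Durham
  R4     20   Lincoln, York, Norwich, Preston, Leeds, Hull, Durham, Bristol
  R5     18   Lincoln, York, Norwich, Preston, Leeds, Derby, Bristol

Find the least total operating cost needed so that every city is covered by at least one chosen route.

26

R3, R5 cover every city at operating cost 8 + 18 = 26.
Any cover uses at least 2 routes; among all covering selections none totals below 26.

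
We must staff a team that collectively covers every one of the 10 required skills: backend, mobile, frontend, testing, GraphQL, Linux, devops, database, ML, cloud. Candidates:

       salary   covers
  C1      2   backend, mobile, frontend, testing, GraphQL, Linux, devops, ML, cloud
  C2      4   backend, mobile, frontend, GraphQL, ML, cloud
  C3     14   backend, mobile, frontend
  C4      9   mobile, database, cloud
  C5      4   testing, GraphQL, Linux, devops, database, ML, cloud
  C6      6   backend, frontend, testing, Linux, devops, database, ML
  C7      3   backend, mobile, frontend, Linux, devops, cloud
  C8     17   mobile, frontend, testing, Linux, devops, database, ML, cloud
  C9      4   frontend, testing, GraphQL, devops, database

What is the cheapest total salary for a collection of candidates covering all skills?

C1, C5 cover every skill at salary 2 + 4 = 6.
Any cover uses at least 2 candidates; among all covering selections none totals below 6.

6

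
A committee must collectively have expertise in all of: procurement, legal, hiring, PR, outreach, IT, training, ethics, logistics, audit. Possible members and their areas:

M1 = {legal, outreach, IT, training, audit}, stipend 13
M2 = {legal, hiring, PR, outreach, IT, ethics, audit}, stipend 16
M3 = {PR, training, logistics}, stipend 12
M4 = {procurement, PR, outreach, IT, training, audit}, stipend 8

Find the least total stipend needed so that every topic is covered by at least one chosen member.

36

M2, M3, M4 cover every topic at stipend 16 + 12 + 8 = 36.
Any cover uses at least 3 members; among all covering selections none totals below 36.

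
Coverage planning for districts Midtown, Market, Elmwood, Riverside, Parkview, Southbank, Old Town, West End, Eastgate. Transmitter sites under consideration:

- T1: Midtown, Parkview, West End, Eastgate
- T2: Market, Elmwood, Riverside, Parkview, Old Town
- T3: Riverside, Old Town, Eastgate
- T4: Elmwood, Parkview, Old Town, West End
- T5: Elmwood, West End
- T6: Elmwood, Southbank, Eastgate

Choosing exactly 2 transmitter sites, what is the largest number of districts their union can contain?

Choosing T1, T2 covers {Midtown, Market, Elmwood, Riverside, Parkview, Old Town, West End, Eastgate} — 8 districts.
No choice of 2 transmitter sites does better; here Southbank is left uncovered.

8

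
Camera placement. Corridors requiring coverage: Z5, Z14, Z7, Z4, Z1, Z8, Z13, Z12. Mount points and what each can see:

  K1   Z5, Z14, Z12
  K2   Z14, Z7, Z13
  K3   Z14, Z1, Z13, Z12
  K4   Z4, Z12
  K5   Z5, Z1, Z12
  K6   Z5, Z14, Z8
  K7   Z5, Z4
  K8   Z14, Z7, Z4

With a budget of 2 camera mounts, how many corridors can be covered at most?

6

Choosing K2, K5 covers {Z5, Z14, Z7, Z1, Z13, Z12} — 6 corridors.
No choice of 2 camera mounts does better; here Z4, Z8 are left uncovered.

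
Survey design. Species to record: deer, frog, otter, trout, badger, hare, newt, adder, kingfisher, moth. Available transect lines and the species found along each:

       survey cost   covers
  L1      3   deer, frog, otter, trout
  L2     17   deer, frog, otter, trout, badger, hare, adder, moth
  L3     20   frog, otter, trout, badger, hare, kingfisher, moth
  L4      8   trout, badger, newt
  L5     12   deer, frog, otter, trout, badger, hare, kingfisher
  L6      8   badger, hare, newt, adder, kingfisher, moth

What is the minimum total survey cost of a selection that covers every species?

11

L1, L6 cover every species at survey cost 3 + 8 = 11.
Any cover uses at least 2 transects; among all covering selections none totals below 11.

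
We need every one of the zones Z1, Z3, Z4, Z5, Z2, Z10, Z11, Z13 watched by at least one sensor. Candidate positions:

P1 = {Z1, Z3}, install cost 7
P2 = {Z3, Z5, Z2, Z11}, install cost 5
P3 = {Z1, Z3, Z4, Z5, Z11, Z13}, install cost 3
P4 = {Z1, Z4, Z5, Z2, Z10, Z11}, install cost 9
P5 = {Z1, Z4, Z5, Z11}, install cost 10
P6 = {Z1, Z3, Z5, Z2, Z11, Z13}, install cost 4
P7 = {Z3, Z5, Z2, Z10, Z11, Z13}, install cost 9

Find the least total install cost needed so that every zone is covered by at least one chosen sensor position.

P3, P4 cover every zone at install cost 3 + 9 = 12.
Any cover uses at least 2 sensor positions; among all covering selections none totals below 12.
Greedy by coverage-per-install cost would pick P3, P6, P4 for 16 — worse than the optimum 12.

12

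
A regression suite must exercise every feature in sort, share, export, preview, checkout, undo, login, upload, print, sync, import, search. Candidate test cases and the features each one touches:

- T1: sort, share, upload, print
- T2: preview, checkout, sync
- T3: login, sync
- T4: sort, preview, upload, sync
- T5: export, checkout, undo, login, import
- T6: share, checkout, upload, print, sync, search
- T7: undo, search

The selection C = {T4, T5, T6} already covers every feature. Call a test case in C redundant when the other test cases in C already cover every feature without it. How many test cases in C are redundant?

Drop T4: sort, preview uncovered — not redundant.
Drop T5: export, undo, login, import uncovered — not redundant.
Drop T6: share, print, search uncovered — not redundant.
None of the test cases in C is redundant.

0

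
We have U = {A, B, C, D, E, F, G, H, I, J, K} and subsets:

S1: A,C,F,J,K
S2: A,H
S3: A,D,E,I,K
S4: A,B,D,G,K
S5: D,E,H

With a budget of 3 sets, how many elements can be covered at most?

10

Choosing S1, S3, S4 covers {A, B, C, D, E, F, G, I, J, K} — 10 elements.
No choice of 3 sets does better; here H is left uncovered.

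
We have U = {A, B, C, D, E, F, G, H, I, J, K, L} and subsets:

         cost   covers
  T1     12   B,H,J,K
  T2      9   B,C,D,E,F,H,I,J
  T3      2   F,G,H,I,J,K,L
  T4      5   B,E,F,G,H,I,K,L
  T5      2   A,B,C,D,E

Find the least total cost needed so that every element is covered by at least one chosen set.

T3, T5 cover every element at cost 2 + 2 = 4.
Any cover uses at least 2 sets; among all covering selections none totals below 4.

4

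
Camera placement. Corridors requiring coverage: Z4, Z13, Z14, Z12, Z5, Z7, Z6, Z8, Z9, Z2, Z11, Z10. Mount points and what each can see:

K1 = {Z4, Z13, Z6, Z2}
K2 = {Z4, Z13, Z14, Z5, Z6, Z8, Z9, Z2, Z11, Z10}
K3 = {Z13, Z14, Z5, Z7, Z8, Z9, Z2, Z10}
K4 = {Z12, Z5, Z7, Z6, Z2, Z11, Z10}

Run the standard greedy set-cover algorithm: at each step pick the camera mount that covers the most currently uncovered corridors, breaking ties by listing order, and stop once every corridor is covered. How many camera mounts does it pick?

Pick 1: K2 covers 10 new corridors (Z4, Z13, Z14, Z5, Z6, Z8, Z9, Z2, Z11, Z10).
Pick 2: K4 covers 2 new corridors (Z12, Z7).
Greedy uses 2 camera mounts.

2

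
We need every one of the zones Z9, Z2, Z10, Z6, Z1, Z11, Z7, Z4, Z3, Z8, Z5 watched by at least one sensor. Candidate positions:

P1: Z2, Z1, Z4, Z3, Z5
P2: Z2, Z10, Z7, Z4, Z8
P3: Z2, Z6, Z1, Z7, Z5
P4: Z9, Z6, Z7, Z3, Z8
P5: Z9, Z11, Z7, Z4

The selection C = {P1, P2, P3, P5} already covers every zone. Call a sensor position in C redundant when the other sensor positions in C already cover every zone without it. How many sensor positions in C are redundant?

0

Drop P1: Z3 uncovered — not redundant.
Drop P2: Z10, Z8 uncovered — not redundant.
Drop P3: Z6 uncovered — not redundant.
Drop P5: Z9, Z11 uncovered — not redundant.
None of the sensor positions in C is redundant.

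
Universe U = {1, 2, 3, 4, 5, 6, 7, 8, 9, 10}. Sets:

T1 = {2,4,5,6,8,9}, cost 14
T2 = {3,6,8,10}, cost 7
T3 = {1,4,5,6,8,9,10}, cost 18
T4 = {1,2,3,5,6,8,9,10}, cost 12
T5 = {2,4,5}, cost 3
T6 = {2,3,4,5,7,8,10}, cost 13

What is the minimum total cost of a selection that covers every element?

25

T4, T6 cover every element at cost 12 + 13 = 25.
Any cover uses at least 2 sets; among all covering selections none totals below 25.
Greedy by coverage-per-cost would pick T5, T2, T4, T6 for 35 — worse than the optimum 25.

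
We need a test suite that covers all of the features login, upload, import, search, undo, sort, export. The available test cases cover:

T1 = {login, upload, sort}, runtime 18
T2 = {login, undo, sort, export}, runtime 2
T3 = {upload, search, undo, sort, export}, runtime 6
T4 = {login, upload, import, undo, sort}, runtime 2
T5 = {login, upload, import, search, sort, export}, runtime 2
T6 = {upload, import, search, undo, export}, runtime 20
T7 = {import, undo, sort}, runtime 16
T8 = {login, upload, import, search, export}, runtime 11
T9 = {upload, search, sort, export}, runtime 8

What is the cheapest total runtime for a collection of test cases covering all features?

T2, T5 cover every feature at runtime 2 + 2 = 4.
Any cover uses at least 2 test cases; among all covering selections none totals below 4.

4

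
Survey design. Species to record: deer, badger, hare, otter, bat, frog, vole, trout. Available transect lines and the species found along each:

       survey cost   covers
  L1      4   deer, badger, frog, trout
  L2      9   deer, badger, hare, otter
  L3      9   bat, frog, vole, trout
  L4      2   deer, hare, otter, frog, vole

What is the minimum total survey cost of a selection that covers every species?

15

L1, L3, L4 cover every species at survey cost 4 + 9 + 2 = 15.
Any cover uses at least 2 transects; among all covering selections none totals below 15.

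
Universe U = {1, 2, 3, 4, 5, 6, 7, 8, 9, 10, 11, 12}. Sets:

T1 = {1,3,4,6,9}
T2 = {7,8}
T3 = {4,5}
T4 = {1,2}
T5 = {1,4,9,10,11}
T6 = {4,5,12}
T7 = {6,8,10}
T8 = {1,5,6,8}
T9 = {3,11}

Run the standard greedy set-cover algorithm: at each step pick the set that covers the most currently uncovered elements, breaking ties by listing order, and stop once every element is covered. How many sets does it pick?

Pick 1: T1 covers 5 new elements (1, 3, 4, 6, 9).
Pick 2: T2 covers 2 new elements (7, 8).
Pick 3: T5 covers 2 new elements (10, 11).
Pick 4: T6 covers 2 new elements (5, 12).
Pick 5: T4 covers 1 new elements (2).
Greedy uses 5 sets.

5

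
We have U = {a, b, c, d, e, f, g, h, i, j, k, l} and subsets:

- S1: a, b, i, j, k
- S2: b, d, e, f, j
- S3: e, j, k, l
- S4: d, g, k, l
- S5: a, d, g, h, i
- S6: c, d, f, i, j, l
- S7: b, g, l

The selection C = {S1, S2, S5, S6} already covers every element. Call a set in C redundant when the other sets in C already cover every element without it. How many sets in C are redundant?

0

Drop S1: k uncovered — not redundant.
Drop S2: e uncovered — not redundant.
Drop S5: g, h uncovered — not redundant.
Drop S6: c, l uncovered — not redundant.
None of the sets in C is redundant.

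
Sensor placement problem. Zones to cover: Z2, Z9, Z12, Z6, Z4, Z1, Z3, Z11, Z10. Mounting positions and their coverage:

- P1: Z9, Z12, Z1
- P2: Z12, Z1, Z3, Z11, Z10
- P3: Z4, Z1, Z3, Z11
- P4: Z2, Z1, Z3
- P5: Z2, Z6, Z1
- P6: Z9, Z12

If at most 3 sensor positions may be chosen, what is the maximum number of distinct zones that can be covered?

Choosing P1, P2, P5 covers {Z2, Z9, Z12, Z6, Z1, Z3, Z11, Z10} — 8 zones.
No choice of 3 sensor positions does better; here Z4 is left uncovered.

8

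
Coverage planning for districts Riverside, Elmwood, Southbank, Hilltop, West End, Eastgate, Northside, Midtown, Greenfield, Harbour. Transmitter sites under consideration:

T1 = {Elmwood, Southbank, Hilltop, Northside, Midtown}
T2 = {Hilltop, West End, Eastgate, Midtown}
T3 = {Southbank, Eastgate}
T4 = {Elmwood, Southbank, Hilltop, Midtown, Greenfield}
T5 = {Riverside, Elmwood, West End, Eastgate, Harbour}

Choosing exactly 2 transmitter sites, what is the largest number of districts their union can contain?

9

Choosing T1, T5 covers {Riverside, Elmwood, Southbank, Hilltop, West End, Eastgate, Northside, Midtown, Harbour} — 9 districts.
No choice of 2 transmitter sites does better; here Greenfield is left uncovered.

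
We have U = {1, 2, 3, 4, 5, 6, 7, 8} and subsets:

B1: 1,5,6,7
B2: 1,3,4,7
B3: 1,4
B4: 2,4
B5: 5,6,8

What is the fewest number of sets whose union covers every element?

B2, B4, B5 together cover {1, 2, 3, 4, 5, 6, 7, 8} — every element.
No 2 of the 5 sets cover everything (all 10 pairs fall short), so 3 is minimum.
Greedy (largest uncovered first) would take B1, B2, B4, B5 — 4 sets — but 3 suffice.

3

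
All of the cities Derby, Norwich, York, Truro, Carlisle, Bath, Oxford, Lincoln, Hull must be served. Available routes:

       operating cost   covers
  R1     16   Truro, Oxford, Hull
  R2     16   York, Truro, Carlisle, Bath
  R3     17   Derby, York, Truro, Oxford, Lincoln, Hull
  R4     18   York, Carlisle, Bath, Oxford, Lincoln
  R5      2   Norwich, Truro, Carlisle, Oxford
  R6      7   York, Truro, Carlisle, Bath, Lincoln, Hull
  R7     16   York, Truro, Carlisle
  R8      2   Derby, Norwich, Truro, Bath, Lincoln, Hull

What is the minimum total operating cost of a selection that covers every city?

R5, R6, R8 cover every city at operating cost 2 + 7 + 2 = 11.
Any cover uses at least 2 routes; among all covering selections none totals below 11.

11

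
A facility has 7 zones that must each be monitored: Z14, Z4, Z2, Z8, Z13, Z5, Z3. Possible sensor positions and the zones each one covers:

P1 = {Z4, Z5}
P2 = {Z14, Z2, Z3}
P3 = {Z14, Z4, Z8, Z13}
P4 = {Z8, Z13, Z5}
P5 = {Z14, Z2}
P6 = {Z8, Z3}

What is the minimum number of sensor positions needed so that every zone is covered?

3

P1, P2, P3 together cover {Z14, Z4, Z2, Z8, Z13, Z5, Z3} — every zone.
No 2 of the 6 sensor positions cover everything (all 15 pairs fall short), so 3 is minimum.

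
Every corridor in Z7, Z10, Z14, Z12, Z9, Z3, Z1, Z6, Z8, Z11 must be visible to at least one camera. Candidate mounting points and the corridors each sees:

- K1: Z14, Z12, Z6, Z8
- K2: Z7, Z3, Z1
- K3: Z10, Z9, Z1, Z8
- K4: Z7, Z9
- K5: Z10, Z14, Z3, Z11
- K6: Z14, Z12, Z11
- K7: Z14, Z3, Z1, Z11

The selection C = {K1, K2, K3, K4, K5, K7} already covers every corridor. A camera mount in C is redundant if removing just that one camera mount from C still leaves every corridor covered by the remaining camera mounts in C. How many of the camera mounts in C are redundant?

5

Drop K1: Z12, Z6 uncovered — not redundant.
Drop K2: the rest still cover every corridor — redundant.
Drop K3: the rest still cover every corridor — redundant.
Drop K4: the rest still cover every corridor — redundant.
Drop K5: the rest still cover every corridor — redundant.
Drop K7: the rest still cover every corridor — redundant.
5 redundant: K2, K3, K4, K5, K7.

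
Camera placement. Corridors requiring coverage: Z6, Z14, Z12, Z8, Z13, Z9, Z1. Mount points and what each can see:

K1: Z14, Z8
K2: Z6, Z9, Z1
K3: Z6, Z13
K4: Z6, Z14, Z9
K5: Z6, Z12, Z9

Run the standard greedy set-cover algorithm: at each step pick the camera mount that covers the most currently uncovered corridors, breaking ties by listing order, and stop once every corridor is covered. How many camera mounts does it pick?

4

Pick 1: K2 covers 3 new corridors (Z6, Z9, Z1).
Pick 2: K1 covers 2 new corridors (Z14, Z8).
Pick 3: K3 covers 1 new corridors (Z13).
Pick 4: K5 covers 1 new corridors (Z12).
Greedy uses 4 camera mounts.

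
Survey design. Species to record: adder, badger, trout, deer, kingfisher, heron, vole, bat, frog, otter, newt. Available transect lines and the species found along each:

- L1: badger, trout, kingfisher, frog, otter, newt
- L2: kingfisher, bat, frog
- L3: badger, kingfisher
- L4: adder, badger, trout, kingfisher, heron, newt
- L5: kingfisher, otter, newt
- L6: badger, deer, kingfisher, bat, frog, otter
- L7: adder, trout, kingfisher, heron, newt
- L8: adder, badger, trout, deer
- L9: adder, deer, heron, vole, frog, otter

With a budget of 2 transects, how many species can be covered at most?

10

Choosing L1, L9 covers {adder, badger, trout, deer, kingfisher, heron, vole, frog, otter, newt} — 10 species.
No choice of 2 transects does better; here bat is left uncovered.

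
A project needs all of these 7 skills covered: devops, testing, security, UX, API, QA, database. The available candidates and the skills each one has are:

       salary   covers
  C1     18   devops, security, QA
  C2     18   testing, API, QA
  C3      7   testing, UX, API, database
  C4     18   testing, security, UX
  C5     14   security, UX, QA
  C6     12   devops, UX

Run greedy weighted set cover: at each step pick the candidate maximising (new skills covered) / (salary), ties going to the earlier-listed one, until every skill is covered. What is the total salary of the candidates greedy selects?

25

Pick 1: C3 adds 4 new (testing, UX, API, database) at salary 7 (ratio 4/7).
Pick 2: C1 adds 3 new (devops, security, QA) at salary 18 (ratio 3/18).
Greedy total salary: 7 + 18 = 25.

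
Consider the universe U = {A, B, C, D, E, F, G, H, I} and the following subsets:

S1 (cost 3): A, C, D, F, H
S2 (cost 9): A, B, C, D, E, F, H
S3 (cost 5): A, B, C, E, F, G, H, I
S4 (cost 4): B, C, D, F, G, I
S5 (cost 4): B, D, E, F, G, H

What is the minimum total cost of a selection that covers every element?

8

S1, S3 cover every element at cost 3 + 5 = 8.
Any cover uses at least 2 sets; among all covering selections none totals below 8.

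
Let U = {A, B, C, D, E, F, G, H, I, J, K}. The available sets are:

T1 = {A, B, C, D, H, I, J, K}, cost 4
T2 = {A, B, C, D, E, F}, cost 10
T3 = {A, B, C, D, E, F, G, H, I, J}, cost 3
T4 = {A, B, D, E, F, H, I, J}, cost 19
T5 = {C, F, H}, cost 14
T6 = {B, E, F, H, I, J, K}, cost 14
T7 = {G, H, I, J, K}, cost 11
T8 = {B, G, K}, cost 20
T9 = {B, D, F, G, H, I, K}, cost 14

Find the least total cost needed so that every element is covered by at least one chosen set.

T1, T3 cover every element at cost 4 + 3 = 7.
Any cover uses at least 2 sets; among all covering selections none totals below 7.

7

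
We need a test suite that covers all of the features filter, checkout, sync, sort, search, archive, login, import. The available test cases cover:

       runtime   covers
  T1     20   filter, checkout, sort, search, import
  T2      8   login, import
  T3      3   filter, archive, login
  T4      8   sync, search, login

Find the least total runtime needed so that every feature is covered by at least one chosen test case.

31

T1, T3, T4 cover every feature at runtime 20 + 3 + 8 = 31.
Any cover uses at least 3 test cases; among all covering selections none totals below 31.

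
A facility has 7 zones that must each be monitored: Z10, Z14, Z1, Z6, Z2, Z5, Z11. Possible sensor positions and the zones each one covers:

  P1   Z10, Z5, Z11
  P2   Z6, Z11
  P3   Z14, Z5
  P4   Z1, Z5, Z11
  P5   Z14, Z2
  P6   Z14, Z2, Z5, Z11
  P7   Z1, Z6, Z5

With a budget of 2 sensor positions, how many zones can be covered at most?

6

Choosing P6, P7 covers {Z14, Z1, Z6, Z2, Z5, Z11} — 6 zones.
No choice of 2 sensor positions does better; here Z10 is left uncovered.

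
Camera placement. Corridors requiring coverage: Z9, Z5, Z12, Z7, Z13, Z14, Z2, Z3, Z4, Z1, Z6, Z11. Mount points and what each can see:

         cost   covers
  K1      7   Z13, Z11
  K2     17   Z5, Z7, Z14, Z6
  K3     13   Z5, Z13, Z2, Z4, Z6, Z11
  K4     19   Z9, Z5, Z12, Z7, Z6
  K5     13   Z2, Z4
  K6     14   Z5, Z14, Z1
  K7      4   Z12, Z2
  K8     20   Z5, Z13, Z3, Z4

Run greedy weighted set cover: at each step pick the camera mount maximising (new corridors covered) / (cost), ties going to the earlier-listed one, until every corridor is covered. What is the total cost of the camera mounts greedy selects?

Pick 1: K7 adds 2 new (Z12, Z2) at cost 4 (ratio 2/4).
Pick 2: K3 adds 5 new (Z5, Z13, Z4, Z6, Z11) at cost 13 (ratio 5/13).
Pick 3: K6 adds 2 new (Z14, Z1) at cost 14 (ratio 2/14).
Pick 4: K4 adds 2 new (Z9, Z7) at cost 19 (ratio 2/19).
Pick 5: K8 adds 1 new (Z3) at cost 20 (ratio 1/20).
Greedy total cost: 4 + 13 + 14 + 19 + 20 = 70. (The true optimum is 64, so greedy overshoots here.)

70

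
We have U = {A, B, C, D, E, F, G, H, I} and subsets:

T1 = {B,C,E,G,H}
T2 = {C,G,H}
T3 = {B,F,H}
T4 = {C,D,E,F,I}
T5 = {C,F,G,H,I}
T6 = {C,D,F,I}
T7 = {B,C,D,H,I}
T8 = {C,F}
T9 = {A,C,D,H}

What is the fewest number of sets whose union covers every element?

T1, T4, T9 together cover {A, B, C, D, E, F, G, H, I} — every element.
No 2 of the 9 sets cover everything (all 36 pairs fall short), so 3 is minimum.

3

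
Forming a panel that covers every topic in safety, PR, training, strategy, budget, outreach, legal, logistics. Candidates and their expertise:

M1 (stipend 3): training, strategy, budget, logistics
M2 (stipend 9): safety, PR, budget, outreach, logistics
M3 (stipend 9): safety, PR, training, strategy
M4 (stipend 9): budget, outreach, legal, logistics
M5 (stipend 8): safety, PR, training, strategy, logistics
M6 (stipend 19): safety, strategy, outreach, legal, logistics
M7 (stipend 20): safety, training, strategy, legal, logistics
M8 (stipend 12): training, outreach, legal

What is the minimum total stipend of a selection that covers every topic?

M4, M5 cover every topic at stipend 9 + 8 = 17.
Any cover uses at least 2 members; among all covering selections none totals below 17.
Greedy by coverage-per-stipend would pick M1, M2, M4 for 21 — worse than the optimum 17.

17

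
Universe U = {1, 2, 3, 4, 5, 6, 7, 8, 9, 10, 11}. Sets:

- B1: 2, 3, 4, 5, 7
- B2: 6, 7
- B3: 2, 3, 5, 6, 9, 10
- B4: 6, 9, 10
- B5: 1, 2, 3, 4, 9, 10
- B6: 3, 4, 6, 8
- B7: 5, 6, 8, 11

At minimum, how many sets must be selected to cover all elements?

3

B1, B5, B7 together cover {1, 2, 3, 4, 5, 6, 7, 8, 9, 10, 11} — every element.
No 2 of the 7 sets cover everything (all 21 pairs fall short), so 3 is minimum.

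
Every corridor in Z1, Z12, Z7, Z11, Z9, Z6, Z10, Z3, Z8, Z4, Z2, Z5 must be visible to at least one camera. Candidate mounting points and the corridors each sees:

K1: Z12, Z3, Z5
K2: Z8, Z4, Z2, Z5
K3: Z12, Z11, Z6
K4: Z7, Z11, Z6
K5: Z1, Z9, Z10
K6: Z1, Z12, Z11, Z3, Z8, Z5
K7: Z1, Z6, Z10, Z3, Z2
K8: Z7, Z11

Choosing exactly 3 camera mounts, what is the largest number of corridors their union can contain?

10

Choosing K2, K3, K5 covers {Z1, Z12, Z11, Z9, Z6, Z10, Z8, Z4, Z2, Z5} — 10 corridors.
No choice of 3 camera mounts does better; here Z7, Z3 are left uncovered.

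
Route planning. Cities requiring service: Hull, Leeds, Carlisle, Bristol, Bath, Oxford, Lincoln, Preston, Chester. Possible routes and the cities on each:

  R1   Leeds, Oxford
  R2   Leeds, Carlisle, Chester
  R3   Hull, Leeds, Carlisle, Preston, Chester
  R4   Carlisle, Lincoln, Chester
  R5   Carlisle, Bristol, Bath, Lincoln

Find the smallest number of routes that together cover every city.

R1, R3, R5 together cover {Hull, Leeds, Carlisle, Bristol, Bath, Oxford, Lincoln, Preston, Chester} — every city.
No 2 of the 5 routes cover everything (all 10 pairs fall short), so 3 is minimum.

3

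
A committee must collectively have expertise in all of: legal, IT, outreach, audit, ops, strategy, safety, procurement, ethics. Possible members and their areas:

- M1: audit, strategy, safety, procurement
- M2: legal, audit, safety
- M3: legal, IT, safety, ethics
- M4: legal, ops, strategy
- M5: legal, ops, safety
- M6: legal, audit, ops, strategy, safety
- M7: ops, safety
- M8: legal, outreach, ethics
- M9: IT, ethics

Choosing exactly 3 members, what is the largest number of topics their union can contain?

8

Choosing M1, M3, M4 covers {legal, IT, audit, ops, strategy, safety, procurement, ethics} — 8 topics.
No choice of 3 members does better; here outreach is left uncovered.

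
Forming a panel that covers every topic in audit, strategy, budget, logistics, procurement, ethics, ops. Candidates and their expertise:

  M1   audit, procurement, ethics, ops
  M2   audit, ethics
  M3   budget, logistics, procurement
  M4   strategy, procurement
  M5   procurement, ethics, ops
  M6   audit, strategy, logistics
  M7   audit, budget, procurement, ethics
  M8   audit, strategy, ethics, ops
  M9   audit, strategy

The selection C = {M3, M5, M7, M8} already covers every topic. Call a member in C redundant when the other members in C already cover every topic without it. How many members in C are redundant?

2

Drop M3: logistics uncovered — not redundant.
Drop M5: the rest still cover every topic — redundant.
Drop M7: the rest still cover every topic — redundant.
Drop M8: strategy uncovered — not redundant.
2 redundant: M5, M7.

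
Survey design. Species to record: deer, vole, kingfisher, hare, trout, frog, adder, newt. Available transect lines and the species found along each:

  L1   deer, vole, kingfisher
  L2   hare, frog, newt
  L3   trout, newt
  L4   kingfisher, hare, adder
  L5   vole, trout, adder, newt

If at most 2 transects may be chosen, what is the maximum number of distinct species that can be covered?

6

Choosing L1, L2 covers {deer, vole, kingfisher, hare, frog, newt} — 6 species.
No choice of 2 transects does better; here trout, adder are left uncovered.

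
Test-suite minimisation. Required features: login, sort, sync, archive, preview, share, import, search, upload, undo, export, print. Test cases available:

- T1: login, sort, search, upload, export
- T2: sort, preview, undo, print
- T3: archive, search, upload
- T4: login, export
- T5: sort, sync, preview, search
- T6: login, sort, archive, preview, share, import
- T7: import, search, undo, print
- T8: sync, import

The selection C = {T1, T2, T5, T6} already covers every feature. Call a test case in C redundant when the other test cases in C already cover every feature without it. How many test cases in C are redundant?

0

Drop T1: upload, export uncovered — not redundant.
Drop T2: undo, print uncovered — not redundant.
Drop T5: sync uncovered — not redundant.
Drop T6: archive, share, import uncovered — not redundant.
None of the test cases in C is redundant.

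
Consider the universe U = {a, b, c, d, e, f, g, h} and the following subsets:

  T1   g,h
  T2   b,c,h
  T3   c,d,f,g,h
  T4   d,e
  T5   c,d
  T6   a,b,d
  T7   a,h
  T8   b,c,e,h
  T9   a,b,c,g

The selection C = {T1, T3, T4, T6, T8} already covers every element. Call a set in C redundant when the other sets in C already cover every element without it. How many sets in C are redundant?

Drop T1: the rest still cover every element — redundant.
Drop T3: f uncovered — not redundant.
Drop T4: the rest still cover every element — redundant.
Drop T6: a uncovered — not redundant.
Drop T8: the rest still cover every element — redundant.
3 redundant: T1, T4, T8.

3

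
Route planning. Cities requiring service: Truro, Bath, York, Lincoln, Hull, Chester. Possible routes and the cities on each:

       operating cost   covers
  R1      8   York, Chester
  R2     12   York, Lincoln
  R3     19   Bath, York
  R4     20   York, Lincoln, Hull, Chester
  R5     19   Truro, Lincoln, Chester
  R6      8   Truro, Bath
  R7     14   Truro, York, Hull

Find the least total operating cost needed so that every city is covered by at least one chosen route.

28

R4, R6 cover every city at operating cost 20 + 8 = 28.
Any cover uses at least 2 routes; among all covering selections none totals below 28.
Greedy by coverage-per-operating cost would pick R1, R6, R4 for 36 — worse than the optimum 28.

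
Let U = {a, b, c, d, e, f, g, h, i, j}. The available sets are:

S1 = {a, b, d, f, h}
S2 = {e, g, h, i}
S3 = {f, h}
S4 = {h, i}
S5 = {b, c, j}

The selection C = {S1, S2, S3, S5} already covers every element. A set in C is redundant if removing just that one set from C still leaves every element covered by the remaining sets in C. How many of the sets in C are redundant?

1

Drop S1: a, d uncovered — not redundant.
Drop S2: e, g, i uncovered — not redundant.
Drop S3: the rest still cover every element — redundant.
Drop S5: c, j uncovered — not redundant.
1 redundant: S3.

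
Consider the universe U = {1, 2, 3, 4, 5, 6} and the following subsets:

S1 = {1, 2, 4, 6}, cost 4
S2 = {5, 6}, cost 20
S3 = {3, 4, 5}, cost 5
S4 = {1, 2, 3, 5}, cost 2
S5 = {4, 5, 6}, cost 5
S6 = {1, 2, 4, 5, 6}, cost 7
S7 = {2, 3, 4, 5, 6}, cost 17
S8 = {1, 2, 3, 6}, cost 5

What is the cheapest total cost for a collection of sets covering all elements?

6

S1, S4 cover every element at cost 4 + 2 = 6.
Any cover uses at least 2 sets; among all covering selections none totals below 6.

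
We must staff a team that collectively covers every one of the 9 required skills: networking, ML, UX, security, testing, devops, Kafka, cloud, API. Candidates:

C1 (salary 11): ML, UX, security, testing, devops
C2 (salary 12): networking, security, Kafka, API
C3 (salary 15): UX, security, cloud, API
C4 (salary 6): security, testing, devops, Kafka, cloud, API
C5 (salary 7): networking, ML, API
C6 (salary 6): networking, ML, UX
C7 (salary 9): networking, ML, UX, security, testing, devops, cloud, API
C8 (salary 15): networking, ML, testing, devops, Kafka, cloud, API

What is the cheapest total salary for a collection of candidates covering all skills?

12

C4, C6 cover every skill at salary 6 + 6 = 12.
Any cover uses at least 2 candidates; among all covering selections none totals below 12.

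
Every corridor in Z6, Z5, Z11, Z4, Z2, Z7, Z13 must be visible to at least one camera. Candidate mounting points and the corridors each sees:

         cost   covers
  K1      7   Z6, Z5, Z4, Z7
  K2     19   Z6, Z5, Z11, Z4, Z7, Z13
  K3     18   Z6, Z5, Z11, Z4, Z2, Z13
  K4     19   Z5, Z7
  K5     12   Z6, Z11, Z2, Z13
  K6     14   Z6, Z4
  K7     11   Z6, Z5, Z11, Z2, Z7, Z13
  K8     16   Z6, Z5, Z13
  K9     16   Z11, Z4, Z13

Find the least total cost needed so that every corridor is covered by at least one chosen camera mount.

18

K1, K7 cover every corridor at cost 7 + 11 = 18.
Any cover uses at least 2 camera mounts; among all covering selections none totals below 18.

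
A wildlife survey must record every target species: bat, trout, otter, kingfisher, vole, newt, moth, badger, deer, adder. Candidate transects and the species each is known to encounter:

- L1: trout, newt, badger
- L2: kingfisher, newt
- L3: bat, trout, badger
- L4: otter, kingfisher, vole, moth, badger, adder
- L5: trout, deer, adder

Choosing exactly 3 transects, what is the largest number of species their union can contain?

Choosing L1, L3, L4 covers {bat, trout, otter, kingfisher, vole, newt, moth, badger, adder} — 9 species.
No choice of 3 transects does better; here deer is left uncovered.

9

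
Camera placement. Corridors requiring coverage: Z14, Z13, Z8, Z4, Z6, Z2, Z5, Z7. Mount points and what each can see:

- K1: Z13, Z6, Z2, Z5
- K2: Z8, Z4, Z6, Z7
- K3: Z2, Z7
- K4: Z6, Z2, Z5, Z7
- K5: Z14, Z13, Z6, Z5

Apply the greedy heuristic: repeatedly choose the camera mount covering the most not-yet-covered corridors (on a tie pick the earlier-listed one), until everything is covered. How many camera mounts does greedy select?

3

Pick 1: K1 covers 4 new corridors (Z13, Z6, Z2, Z5).
Pick 2: K2 covers 3 new corridors (Z8, Z4, Z7).
Pick 3: K5 covers 1 new corridors (Z14).
Greedy uses 3 camera mounts.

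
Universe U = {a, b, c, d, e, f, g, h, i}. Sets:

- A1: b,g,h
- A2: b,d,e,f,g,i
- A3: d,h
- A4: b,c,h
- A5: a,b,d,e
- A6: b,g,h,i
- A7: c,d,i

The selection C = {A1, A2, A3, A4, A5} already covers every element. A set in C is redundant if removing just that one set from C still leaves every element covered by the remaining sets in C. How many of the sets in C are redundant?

Drop A1: the rest still cover every element — redundant.
Drop A2: f, i uncovered — not redundant.
Drop A3: the rest still cover every element — redundant.
Drop A4: c uncovered — not redundant.
Drop A5: a uncovered — not redundant.
2 redundant: A1, A3.

2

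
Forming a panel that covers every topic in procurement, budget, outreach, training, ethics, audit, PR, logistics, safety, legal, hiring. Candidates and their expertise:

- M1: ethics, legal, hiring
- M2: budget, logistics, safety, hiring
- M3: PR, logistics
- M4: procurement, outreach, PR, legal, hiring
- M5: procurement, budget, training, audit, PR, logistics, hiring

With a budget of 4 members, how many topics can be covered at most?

Choosing M1, M2, M4, M5 covers {procurement, budget, outreach, training, ethics, audit, PR, logistics, safety, legal, hiring} — 11 topics.
That is all 11 topics.

11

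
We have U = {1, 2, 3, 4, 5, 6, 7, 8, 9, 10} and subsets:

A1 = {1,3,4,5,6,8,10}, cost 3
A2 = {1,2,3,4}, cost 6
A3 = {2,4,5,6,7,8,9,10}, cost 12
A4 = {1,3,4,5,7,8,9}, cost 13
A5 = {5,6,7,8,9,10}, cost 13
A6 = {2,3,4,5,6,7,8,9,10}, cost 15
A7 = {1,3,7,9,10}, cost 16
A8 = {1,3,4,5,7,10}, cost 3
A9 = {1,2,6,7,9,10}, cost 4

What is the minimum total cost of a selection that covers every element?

7

A1, A9 cover every element at cost 3 + 4 = 7.
Any cover uses at least 2 sets; among all covering selections none totals below 7.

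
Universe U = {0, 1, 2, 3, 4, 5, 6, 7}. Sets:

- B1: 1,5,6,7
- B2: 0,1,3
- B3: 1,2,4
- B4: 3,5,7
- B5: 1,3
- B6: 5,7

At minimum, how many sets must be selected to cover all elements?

3

B1, B2, B3 together cover {0, 1, 2, 3, 4, 5, 6, 7} — every element.
No 2 of the 6 sets cover everything (all 15 pairs fall short), so 3 is minimum.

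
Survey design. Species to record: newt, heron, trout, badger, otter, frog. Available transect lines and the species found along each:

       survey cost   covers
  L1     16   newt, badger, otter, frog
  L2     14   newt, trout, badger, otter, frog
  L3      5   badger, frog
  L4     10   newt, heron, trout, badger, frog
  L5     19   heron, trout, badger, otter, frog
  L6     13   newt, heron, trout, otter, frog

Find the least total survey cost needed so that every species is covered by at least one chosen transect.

18

L3, L6 cover every species at survey cost 5 + 13 = 18.
Any cover uses at least 2 transects; among all covering selections none totals below 18.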